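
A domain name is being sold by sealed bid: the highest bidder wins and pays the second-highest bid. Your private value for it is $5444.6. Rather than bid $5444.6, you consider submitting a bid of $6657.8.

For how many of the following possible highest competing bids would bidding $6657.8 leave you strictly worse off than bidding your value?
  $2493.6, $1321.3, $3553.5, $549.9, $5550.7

The deviation hurts exactly when the highest competing bid lies strictly between $5444.6 and $6657.8 — overbidding then wins at a price above your value.
$2493.6: below both → same outcome either way.
$1321.3: below both → same outcome either way.
$3553.5: below both → same outcome either way.
$549.9: below both → same outcome either way.
$5550.7: inside the interval → strictly worse (loss $106.1).
Count: 1.

1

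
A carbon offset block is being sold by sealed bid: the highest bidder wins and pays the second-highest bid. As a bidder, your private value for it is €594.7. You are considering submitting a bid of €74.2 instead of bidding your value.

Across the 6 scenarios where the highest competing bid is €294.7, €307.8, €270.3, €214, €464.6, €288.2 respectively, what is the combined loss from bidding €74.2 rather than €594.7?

€1728.6

The deviation costs you only when the competing bid falls strictly between €74.2 and €594.7; elsewhere both bids give the same outcome.
€294.7: truthful payoff €300, deviation payoff €0 → loss €300.
€307.8: truthful payoff €286.9, deviation payoff €0 → loss €286.9.
€270.3: truthful payoff €324.4, deviation payoff €0 → loss €324.4.
€214: truthful payoff €380.7, deviation payoff €0 → loss €380.7.
€464.6: truthful payoff €130.1, deviation payoff €0 → loss €130.1.
€288.2: truthful payoff €306.5, deviation payoff €0 → loss €306.5.
Total loss = €300 + €286.9 + €324.4 + €380.7 + €130.1 + €306.5 = €1728.6.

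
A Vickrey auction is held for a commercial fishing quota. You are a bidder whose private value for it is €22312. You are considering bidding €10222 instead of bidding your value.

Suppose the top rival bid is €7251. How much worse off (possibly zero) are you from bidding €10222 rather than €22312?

€0

Bidding your value €22312: you win (since €22312 > €7251) and pay €7251. Payoff €15061.
Bidding €10222: you win and pay €7251. Payoff €22312 − €7251 = €15061.
Difference = €15061 − €15061 = €0; both bids lead to the same outcome because the competing bid is below both your value and your alternative bid.
In a second-price auction your bid sets only whether you win, not what you pay, so bidding your true value is weakly dominant.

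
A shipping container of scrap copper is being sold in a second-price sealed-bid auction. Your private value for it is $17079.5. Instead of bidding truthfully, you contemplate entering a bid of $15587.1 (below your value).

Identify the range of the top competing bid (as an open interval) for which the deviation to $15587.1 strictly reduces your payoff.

If the competing bid is below $15587.1, both bids win at the same price — no difference.
If it is above $17079.5, both bids lose — no difference.
If it lies strictly between $15587.1 and $17079.5, bidding your value wins at a price below your value (positive payoff) while bidding $15587.1 loses (payoff 0).
So the deviation strictly hurts on the open interval ($15587.1, $17079.5).
In a second-price auction your bid sets only whether you win, not what you pay, so bidding your true value is weakly dominant.

($15587.1, $17079.5)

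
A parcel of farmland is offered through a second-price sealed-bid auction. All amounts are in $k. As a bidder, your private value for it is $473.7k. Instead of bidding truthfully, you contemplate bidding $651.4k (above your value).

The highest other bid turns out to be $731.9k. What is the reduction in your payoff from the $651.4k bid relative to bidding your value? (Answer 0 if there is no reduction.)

Bidding your value $473.7k: you lose (since $473.7k < $731.9k). Payoff $0k.
Bidding $651.4k: you lose. Payoff $0k.
Difference = $0k − $0k = $0k; both bids lead to the same outcome because the competing bid is above both your value and your alternative bid.

$0k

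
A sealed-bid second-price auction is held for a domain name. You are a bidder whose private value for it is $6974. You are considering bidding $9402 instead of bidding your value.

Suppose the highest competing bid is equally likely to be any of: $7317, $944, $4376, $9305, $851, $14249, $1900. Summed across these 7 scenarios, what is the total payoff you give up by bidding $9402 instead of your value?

$2674

The deviation costs you only when the competing bid falls strictly between $6974 and $9402; elsewhere both bids give the same outcome.
$7317: truthful payoff $0, deviation payoff −$343 → loss $343.
$944: outcomes coincide → loss $0.
$4376: outcomes coincide → loss $0.
$9305: truthful payoff $0, deviation payoff −$2331 → loss $2331.
$851: outcomes coincide → loss $0.
$14249: outcomes coincide → loss $0.
$1900: outcomes coincide → loss $0.
Total loss = $343 + $2331 = $2674.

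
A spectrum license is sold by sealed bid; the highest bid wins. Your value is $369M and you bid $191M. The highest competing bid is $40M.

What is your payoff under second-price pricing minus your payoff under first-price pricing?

$151M

You have the highest bid, so you win under either rule.
Second-price: pay $40M → payoff $329M.
First-price: pay your own bid $191M → payoff $178M.
Difference = $329M − ($178M) = $151M.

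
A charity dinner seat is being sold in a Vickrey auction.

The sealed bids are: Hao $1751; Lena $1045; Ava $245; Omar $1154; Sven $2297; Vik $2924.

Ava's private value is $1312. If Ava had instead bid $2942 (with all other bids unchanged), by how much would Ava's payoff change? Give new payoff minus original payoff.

The highest bid among the other bidders is $2924; Ava's bid doesn't change that.
Original bid $245: Ava is not highest (top rival bid is $2924); payoff $0.
Alternative bid $2942: Ava is highest, pays the top rival bid $2924; payoff $1312 − $2924 = −$1612.
Change in payoff = −$1612 − ($0) = −$1612.

−$1612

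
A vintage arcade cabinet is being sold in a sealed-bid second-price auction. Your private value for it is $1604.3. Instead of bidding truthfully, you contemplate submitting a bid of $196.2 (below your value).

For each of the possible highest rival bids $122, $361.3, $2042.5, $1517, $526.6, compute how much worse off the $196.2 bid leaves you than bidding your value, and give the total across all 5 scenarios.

The deviation costs you only when the competing bid falls strictly between $196.2 and $1604.3; elsewhere both bids give the same outcome.
$122: outcomes coincide → loss $0.
$361.3: truthful payoff $1243, deviation payoff $0 → loss $1243.
$2042.5: outcomes coincide → loss $0.
$1517: truthful payoff $87.3, deviation payoff $0 → loss $87.3.
$526.6: truthful payoff $1077.7, deviation payoff $0 → loss $1077.7.
Total loss = $1243 + $87.3 + $1077.7 = $2408.

$2408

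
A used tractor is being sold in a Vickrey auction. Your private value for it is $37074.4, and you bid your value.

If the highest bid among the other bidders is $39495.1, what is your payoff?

$0

Your bid $37074.4 is below the highest competing bid $39495.1, so you lose.
A losing bidder pays nothing and receives nothing: payoff = $0.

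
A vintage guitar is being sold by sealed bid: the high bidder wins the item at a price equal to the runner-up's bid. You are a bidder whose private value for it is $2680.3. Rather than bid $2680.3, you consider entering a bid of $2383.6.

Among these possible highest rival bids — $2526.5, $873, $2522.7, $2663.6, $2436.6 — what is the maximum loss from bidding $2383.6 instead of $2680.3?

$2526.5: truthful gives $153.8, deviation gives $0 → loss $153.8.
$873: same outcome either way → loss $0.
$2522.7: truthful gives $157.6, deviation gives $0 → loss $157.6.
$2663.6: truthful gives $16.7, deviation gives $0 → loss $16.7.
$2436.6: truthful gives $243.7, deviation gives $0 → loss $243.7.
Maximum loss: $243.7.

$243.7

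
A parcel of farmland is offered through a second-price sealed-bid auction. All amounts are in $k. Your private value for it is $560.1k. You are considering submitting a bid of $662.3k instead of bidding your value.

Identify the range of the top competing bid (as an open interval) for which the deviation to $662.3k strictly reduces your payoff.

($560.1k, $662.3k)

If the competing bid is below $560.1k, both bids win at the same price — no difference.
If it is above $662.3k, both bids lose — no difference.
If it lies strictly between $560.1k and $662.3k, bidding your value loses (payoff 0) while bidding $662.3k wins at a price above your value (payoff negative).
So the deviation strictly hurts on the open interval ($560.1k, $662.3k).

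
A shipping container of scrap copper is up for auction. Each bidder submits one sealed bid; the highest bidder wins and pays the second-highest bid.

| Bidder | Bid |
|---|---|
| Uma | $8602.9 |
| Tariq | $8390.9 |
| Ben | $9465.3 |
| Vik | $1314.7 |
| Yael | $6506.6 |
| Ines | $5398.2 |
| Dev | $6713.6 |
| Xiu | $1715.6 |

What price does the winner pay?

Highest bid: Ben at $9465.3, so Ben wins.
Second-highest bid: Uma at $8602.9 — that is the price the winner pays.

$8602.9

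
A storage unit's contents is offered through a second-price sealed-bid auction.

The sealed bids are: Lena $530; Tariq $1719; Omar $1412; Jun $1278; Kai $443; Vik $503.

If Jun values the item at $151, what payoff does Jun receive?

Highest bid: Tariq at $1719, so Tariq wins.
Second-highest bid: Omar at $1412 — that is the price the winner pays.
Jun did not win, so Jun pays nothing and receives nothing: payoff $0.

$0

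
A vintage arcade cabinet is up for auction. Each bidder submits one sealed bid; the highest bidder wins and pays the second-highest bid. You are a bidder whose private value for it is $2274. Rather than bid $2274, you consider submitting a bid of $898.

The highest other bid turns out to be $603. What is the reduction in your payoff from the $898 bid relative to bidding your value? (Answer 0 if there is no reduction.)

Bidding your value $2274: you win (since $2274 > $603) and pay $603. Payoff $1671.
Bidding $898: you win and pay $603. Payoff $2274 − $603 = $1671.
Difference = $1671 − $1671 = $0; both bids lead to the same outcome because the competing bid is below both your value and your alternative bid.
Because the price is fixed by the runner-up's bid, deviating from your value can only change a good outcome into a bad one — never the reverse.

$0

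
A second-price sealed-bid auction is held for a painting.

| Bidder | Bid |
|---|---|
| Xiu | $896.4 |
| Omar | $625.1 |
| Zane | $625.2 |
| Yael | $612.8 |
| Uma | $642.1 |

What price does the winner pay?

Highest bid: Xiu at $896.4, so Xiu wins.
Second-highest bid: Uma at $642.1 — that is the price the winner pays.

$642.1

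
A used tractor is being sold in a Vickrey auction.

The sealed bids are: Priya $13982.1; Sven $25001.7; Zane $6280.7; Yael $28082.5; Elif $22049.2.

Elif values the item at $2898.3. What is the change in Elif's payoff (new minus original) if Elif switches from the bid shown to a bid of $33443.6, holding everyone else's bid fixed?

The highest bid among the other bidders is $28082.5; Elif's bid doesn't change that.
Original bid $22049.2: Elif is not highest (top rival bid is $28082.5); payoff $0.
Alternative bid $33443.6: Elif is highest, pays the top rival bid $28082.5; payoff $2898.3 − $28082.5 = −$25184.2.
Change in payoff = −$25184.2 − ($0) = −$25184.2.

−$25184.2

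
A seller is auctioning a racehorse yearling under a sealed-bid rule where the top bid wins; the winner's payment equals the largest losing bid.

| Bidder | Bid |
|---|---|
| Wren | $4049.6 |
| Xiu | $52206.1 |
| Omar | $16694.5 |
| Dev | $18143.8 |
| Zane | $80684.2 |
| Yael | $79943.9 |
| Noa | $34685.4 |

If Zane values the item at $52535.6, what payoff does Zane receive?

Highest bid: Zane at $80684.2, so Zane wins.
Second-highest bid: Yael at $79943.9 — that is the price the winner pays.
Zane's payoff = value − price = $52535.6 − $79943.9 = −$27408.3.

−$27408.3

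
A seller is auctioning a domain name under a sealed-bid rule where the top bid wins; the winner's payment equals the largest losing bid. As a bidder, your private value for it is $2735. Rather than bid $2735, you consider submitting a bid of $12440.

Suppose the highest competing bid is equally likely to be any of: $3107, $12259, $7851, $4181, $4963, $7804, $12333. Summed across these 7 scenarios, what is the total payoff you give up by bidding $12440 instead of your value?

The deviation costs you only when the competing bid falls strictly between $2735 and $12440; elsewhere both bids give the same outcome.
$3107: truthful payoff $0, deviation payoff −$372 → loss $372.
$12259: truthful payoff $0, deviation payoff −$9524 → loss $9524.
$7851: truthful payoff $0, deviation payoff −$5116 → loss $5116.
$4181: truthful payoff $0, deviation payoff −$1446 → loss $1446.
$4963: truthful payoff $0, deviation payoff −$2228 → loss $2228.
$7804: truthful payoff $0, deviation payoff −$5069 → loss $5069.
$12333: truthful payoff $0, deviation payoff −$9598 → loss $9598.
Total loss = $372 + $9524 + $5116 + $1446 + $2228 + $5069 + $9598 = $33353.

$33353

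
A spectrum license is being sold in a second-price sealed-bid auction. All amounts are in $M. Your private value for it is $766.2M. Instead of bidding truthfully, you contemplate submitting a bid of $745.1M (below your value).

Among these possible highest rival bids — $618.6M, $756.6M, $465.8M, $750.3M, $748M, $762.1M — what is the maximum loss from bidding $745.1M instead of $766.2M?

$18.2M

$618.6M: same outcome either way → loss $0M.
$756.6M: truthful gives $9.6M, deviation gives $0M → loss $9.6M.
$465.8M: same outcome either way → loss $0M.
$750.3M: truthful gives $15.9M, deviation gives $0M → loss $15.9M.
$748M: truthful gives $18.2M, deviation gives $0M → loss $18.2M.
$762.1M: truthful gives $4.1M, deviation gives $0M → loss $4.1M.
Maximum loss: $18.2M.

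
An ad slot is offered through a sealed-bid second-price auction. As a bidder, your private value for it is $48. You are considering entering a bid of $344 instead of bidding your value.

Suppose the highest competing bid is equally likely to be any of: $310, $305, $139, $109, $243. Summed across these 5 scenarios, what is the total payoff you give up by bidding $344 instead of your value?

$866

The deviation costs you only when the competing bid falls strictly between $48 and $344; elsewhere both bids give the same outcome.
$310: truthful payoff $0, deviation payoff −$262 → loss $262.
$305: truthful payoff $0, deviation payoff −$257 → loss $257.
$139: truthful payoff $0, deviation payoff −$91 → loss $91.
$109: truthful payoff $0, deviation payoff −$61 → loss $61.
$243: truthful payoff $0, deviation payoff −$195 → loss $195.
Total loss = $262 + $257 + $91 + $61 + $195 = $866.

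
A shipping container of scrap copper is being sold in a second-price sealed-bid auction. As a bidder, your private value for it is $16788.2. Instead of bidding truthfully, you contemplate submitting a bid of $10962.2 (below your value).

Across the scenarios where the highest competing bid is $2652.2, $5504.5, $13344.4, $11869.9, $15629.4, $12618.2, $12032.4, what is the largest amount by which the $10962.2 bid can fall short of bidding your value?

$4918.3

$2652.2: same outcome either way → loss $0.
$5504.5: same outcome either way → loss $0.
$13344.4: truthful gives $3443.8, deviation gives $0 → loss $3443.8.
$11869.9: truthful gives $4918.3, deviation gives $0 → loss $4918.3.
$15629.4: truthful gives $1158.8, deviation gives $0 → loss $1158.8.
$12618.2: truthful gives $4170, deviation gives $0 → loss $4170.
$12032.4: truthful gives $4755.8, deviation gives $0 → loss $4755.8.
Maximum loss: $4918.3.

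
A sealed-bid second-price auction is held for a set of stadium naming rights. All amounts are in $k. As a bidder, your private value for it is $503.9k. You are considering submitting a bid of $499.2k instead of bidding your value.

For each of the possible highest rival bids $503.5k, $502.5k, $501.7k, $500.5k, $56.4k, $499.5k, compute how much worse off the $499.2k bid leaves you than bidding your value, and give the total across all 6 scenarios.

$11.8k

The deviation costs you only when the competing bid falls strictly between $499.2k and $503.9k; elsewhere both bids give the same outcome.
$503.5k: truthful payoff $0.4k, deviation payoff $0k → loss $0.4k.
$502.5k: truthful payoff $1.4k, deviation payoff $0k → loss $1.4k.
$501.7k: truthful payoff $2.2k, deviation payoff $0k → loss $2.2k.
$500.5k: truthful payoff $3.4k, deviation payoff $0k → loss $3.4k.
$56.4k: outcomes coincide → loss $0k.
$499.5k: truthful payoff $4.4k, deviation payoff $0k → loss $4.4k.
Total loss = $0.4k + $1.4k + $2.2k + $3.4k + $4.4k = $11.8k.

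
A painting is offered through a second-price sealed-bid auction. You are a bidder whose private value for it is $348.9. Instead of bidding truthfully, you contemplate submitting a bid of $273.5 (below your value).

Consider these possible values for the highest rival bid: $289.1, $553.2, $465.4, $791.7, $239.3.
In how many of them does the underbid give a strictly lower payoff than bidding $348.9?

The deviation hurts exactly when the highest competing bid lies strictly between $273.5 and $348.9 — underbidding then forfeits a profitable win.
$289.1: inside the interval → strictly worse (loss $59.8).
$553.2: above both → same outcome either way.
$465.4: above both → same outcome either way.
$791.7: above both → same outcome either way.
$239.3: below both → same outcome either way.
Count: 1.

1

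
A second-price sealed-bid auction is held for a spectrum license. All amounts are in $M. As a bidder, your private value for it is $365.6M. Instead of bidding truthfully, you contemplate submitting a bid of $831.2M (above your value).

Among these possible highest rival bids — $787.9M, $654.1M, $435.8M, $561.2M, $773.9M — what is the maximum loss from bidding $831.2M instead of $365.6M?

$787.9M: truthful gives $0M, deviation gives −$422.3M → loss $422.3M.
$654.1M: truthful gives $0M, deviation gives −$288.5M → loss $288.5M.
$435.8M: truthful gives $0M, deviation gives −$70.2M → loss $70.2M.
$561.2M: truthful gives $0M, deviation gives −$195.6M → loss $195.6M.
$773.9M: truthful gives $0M, deviation gives −$408.3M → loss $408.3M.
Maximum loss: $422.3M.

$422.3M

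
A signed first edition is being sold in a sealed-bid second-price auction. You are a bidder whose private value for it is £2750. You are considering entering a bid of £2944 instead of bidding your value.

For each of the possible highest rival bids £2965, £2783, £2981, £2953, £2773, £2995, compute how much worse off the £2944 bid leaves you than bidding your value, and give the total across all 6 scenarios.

The deviation costs you only when the competing bid falls strictly between £2750 and £2944; elsewhere both bids give the same outcome.
£2965: outcomes coincide → loss £0.
£2783: truthful payoff £0, deviation payoff −£33 → loss £33.
£2981: outcomes coincide → loss £0.
£2953: outcomes coincide → loss £0.
£2773: truthful payoff £0, deviation payoff −£23 → loss £23.
£2995: outcomes coincide → loss £0.
Total loss = £33 + £23 = £56.
Truthful bidding weakly dominates here: raising your bid can only win items priced above your value, and lowering it can only forfeit items priced below.

£56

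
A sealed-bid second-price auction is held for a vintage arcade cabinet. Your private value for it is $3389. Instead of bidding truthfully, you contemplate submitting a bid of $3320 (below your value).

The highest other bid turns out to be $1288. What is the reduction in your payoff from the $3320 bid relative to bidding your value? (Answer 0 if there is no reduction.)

$0

Bidding your value $3389: you win (since $3389 > $1288) and pay $1288. Payoff $2101.
Bidding $3320: you win and pay $1288. Payoff $3389 − $1288 = $2101.
Difference = $2101 − $2101 = $0; both bids lead to the same outcome because the competing bid is below both your value and your alternative bid.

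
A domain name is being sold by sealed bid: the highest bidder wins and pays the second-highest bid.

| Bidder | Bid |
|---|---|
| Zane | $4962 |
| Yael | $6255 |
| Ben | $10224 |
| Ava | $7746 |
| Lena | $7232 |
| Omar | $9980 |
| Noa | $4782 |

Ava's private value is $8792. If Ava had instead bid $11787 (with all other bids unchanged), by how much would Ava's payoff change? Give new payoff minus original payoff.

The highest bid among the other bidders is $10224; Ava's bid doesn't change that.
Original bid $7746: Ava is not highest (top rival bid is $10224); payoff $0.
Alternative bid $11787: Ava is highest, pays the top rival bid $10224; payoff $8792 − $10224 = −$1432.
Change in payoff = −$1432 − ($0) = −$1432.

−$1432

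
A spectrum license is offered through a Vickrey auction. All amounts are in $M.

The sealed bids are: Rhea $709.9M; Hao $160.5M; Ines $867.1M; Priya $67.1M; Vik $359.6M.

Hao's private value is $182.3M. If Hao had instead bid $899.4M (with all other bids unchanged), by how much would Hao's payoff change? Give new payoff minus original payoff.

The highest bid among the other bidders is $867.1M; Hao's bid doesn't change that.
Original bid $160.5M: Hao is not highest (top rival bid is $867.1M); payoff $0M.
Alternative bid $899.4M: Hao is highest, pays the top rival bid $867.1M; payoff $182.3M − $867.1M = −$684.8M.
Change in payoff = −$684.8M − ($0M) = −$684.8M.

−$684.8M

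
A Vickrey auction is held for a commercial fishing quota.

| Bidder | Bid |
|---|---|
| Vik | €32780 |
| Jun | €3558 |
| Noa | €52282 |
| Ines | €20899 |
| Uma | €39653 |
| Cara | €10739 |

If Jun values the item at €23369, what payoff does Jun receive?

€0

Highest bid: Noa at €52282, so Noa wins.
Second-highest bid: Uma at €39653 — that is the price the winner pays.
Jun did not win, so Jun pays nothing and receives nothing: payoff €0.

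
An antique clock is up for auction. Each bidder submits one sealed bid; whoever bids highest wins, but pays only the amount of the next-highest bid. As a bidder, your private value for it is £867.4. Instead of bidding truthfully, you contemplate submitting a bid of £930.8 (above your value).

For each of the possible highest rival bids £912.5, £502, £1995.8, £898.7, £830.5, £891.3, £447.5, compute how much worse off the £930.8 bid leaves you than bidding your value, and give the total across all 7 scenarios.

£100.3

The deviation costs you only when the competing bid falls strictly between £867.4 and £930.8; elsewhere both bids give the same outcome.
£912.5: truthful payoff £0, deviation payoff −£45.1 → loss £45.1.
£502: outcomes coincide → loss £0.
£1995.8: outcomes coincide → loss £0.
£898.7: truthful payoff £0, deviation payoff −£31.3 → loss £31.3.
£830.5: outcomes coincide → loss £0.
£891.3: truthful payoff £0, deviation payoff −£23.9 → loss £23.9.
£447.5: outcomes coincide → loss £0.
Total loss = £45.1 + £31.3 + £23.9 = £100.3.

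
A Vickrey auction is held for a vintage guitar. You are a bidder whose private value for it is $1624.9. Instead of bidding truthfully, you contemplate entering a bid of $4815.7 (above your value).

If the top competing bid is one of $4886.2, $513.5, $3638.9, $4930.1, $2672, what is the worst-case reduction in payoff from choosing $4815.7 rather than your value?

$2014

$4886.2: same outcome either way → loss $0.
$513.5: same outcome either way → loss $0.
$3638.9: truthful gives $0, deviation gives −$2014 → loss $2014.
$4930.1: same outcome either way → loss $0.
$2672: truthful gives $0, deviation gives −$1047.1 → loss $1047.1.
Maximum loss: $2014.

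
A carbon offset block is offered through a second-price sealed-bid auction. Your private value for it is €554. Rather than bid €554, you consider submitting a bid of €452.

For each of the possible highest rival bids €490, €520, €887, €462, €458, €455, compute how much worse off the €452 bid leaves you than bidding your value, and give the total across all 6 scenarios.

The deviation costs you only when the competing bid falls strictly between €452 and €554; elsewhere both bids give the same outcome.
€490: truthful payoff €64, deviation payoff €0 → loss €64.
€520: truthful payoff €34, deviation payoff €0 → loss €34.
€887: outcomes coincide → loss €0.
€462: truthful payoff €92, deviation payoff €0 → loss €92.
€458: truthful payoff €96, deviation payoff €0 → loss €96.
€455: truthful payoff €99, deviation payoff €0 → loss €99.
Total loss = €64 + €34 + €92 + €96 + €99 = €385.

€385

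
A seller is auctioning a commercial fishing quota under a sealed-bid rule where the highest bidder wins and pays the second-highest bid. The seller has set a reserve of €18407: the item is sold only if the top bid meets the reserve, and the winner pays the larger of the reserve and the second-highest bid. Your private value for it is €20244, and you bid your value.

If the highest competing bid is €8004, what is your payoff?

Your bid €20244 is the highest and exceeds the reserve.
Price = max(second-highest bid, reserve) = max(€8004, €18407) = €18407.
Payoff = €20244 − €18407 = €1837.

€1837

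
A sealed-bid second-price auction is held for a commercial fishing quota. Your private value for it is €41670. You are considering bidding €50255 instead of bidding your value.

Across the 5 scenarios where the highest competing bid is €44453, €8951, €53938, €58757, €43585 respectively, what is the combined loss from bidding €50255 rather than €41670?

The deviation costs you only when the competing bid falls strictly between €41670 and €50255; elsewhere both bids give the same outcome.
€44453: truthful payoff €0, deviation payoff −€2783 → loss €2783.
€8951: outcomes coincide → loss €0.
€53938: outcomes coincide → loss €0.
€58757: outcomes coincide → loss €0.
€43585: truthful payoff €0, deviation payoff −€1915 → loss €1915.
Total loss = €2783 + €1915 = €4698.
In a second-price auction your bid sets only whether you win, not what you pay, so bidding your true value is weakly dominant.

€4698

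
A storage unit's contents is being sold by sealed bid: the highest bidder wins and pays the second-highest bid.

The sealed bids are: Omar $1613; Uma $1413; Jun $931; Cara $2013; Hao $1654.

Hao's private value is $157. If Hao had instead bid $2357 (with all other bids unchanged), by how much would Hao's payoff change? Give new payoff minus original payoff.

The highest bid among the other bidders is $2013; Hao's bid doesn't change that.
Original bid $1654: Hao is not highest (top rival bid is $2013); payoff $0.
Alternative bid $2357: Hao is highest, pays the top rival bid $2013; payoff $157 − $2013 = −$1856.
Change in payoff = −$1856 − ($0) = −$1856.

−$1856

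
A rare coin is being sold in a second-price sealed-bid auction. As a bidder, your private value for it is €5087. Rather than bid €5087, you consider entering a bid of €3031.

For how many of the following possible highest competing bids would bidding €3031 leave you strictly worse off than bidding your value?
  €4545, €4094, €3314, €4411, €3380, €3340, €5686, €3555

The deviation hurts exactly when the highest competing bid lies strictly between €3031 and €5087 — underbidding then forfeits a profitable win.
€4545: inside the interval → strictly worse (loss €542).
€4094: inside the interval → strictly worse (loss €993).
€3314: inside the interval → strictly worse (loss €1773).
€4411: inside the interval → strictly worse (loss €676).
€3380: inside the interval → strictly worse (loss €1707).
€3340: inside the interval → strictly worse (loss €1747).
€5686: above both → same outcome either way.
€3555: inside the interval → strictly worse (loss €1532).
Count: 7.

7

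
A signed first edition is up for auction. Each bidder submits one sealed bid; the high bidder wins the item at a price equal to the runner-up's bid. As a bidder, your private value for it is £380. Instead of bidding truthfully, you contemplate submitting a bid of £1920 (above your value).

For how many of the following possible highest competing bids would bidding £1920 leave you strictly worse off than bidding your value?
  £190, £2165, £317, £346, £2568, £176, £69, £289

0

The deviation hurts exactly when the highest competing bid lies strictly between £380 and £1920 — overbidding then wins at a price above your value.
£190: below both → same outcome either way.
£2165: above both → same outcome either way.
£317: below both → same outcome either way.
£346: below both → same outcome either way.
£2568: above both → same outcome either way.
£176: below both → same outcome either way.
£69: below both → same outcome either way.
£289: below both → same outcome either way.
Count: 0.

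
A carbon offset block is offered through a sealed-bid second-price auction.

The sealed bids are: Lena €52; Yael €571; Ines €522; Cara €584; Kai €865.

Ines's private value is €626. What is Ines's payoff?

€0

Highest bid: Kai at €865, so Kai wins.
Second-highest bid: Cara at €584 — that is the price the winner pays.
Ines did not win, so Ines pays nothing and receives nothing: payoff €0.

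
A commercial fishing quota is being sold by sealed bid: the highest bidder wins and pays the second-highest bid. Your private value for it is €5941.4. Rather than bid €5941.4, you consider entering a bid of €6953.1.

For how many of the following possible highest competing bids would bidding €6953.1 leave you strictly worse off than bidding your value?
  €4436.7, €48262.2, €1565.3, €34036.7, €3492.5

The deviation hurts exactly when the highest competing bid lies strictly between €5941.4 and €6953.1 — overbidding then wins at a price above your value.
€4436.7: below both → same outcome either way.
€48262.2: above both → same outcome either way.
€1565.3: below both → same outcome either way.
€34036.7: above both → same outcome either way.
€3492.5: below both → same outcome either way.
Count: 0.

0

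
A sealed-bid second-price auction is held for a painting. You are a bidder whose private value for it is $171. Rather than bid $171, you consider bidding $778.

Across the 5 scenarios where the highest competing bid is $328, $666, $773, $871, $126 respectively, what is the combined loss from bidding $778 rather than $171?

The deviation costs you only when the competing bid falls strictly between $171 and $778; elsewhere both bids give the same outcome.
$328: truthful payoff $0, deviation payoff −$157 → loss $157.
$666: truthful payoff $0, deviation payoff −$495 → loss $495.
$773: truthful payoff $0, deviation payoff −$602 → loss $602.
$871: outcomes coincide → loss $0.
$126: outcomes coincide → loss $0.
Total loss = $157 + $495 + $602 = $1254.

$1254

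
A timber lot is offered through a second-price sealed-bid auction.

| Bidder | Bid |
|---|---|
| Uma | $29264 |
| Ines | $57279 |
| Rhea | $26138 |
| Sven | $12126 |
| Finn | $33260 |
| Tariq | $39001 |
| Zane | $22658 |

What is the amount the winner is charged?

$39001

Highest bid: Ines at $57279, so Ines wins.
Second-highest bid: Tariq at $39001 — that is the price the winner pays.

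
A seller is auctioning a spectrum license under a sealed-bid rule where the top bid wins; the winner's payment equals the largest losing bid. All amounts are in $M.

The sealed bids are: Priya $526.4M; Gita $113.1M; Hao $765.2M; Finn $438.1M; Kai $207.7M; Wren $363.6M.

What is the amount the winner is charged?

$526.4M

Highest bid: Hao at $765.2M, so Hao wins.
Second-highest bid: Priya at $526.4M — that is the price the winner pays.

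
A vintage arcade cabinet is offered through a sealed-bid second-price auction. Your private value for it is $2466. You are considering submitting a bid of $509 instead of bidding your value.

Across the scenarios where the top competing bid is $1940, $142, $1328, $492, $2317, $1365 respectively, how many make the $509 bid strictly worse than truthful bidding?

4

The deviation hurts exactly when the highest competing bid lies strictly between $509 and $2466 — underbidding then forfeits a profitable win.
$1940: inside the interval → strictly worse (loss $526).
$142: below both → same outcome either way.
$1328: inside the interval → strictly worse (loss $1138).
$492: below both → same outcome either way.
$2317: inside the interval → strictly worse (loss $149).
$1365: inside the interval → strictly worse (loss $1101).
Count: 4.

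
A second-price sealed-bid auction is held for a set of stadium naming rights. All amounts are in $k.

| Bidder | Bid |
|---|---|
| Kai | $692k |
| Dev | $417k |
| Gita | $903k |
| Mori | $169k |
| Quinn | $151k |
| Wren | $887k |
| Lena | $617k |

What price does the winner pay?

$887k

Highest bid: Gita at $903k, so Gita wins.
Second-highest bid: Wren at $887k — that is the price the winner pays.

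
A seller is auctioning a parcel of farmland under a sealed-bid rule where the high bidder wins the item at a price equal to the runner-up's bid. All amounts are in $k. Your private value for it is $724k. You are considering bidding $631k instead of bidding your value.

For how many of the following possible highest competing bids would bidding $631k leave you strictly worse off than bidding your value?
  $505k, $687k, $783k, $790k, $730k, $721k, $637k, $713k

4

The deviation hurts exactly when the highest competing bid lies strictly between $631k and $724k — underbidding then forfeits a profitable win.
$505k: below both → same outcome either way.
$687k: inside the interval → strictly worse (loss $37k).
$783k: above both → same outcome either way.
$790k: above both → same outcome either way.
$730k: above both → same outcome either way.
$721k: inside the interval → strictly worse (loss $3k).
$637k: inside the interval → strictly worse (loss $87k).
$713k: inside the interval → strictly worse (loss $11k).
Count: 4.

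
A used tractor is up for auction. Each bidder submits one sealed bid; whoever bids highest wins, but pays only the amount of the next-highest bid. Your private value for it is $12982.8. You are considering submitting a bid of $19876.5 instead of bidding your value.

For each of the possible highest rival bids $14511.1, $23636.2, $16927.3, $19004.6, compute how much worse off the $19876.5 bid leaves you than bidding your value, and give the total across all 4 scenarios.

$11494.6

The deviation costs you only when the competing bid falls strictly between $12982.8 and $19876.5; elsewhere both bids give the same outcome.
$14511.1: truthful payoff $0, deviation payoff −$1528.3 → loss $1528.3.
$23636.2: outcomes coincide → loss $0.
$16927.3: truthful payoff $0, deviation payoff −$3944.5 → loss $3944.5.
$19004.6: truthful payoff $0, deviation payoff −$6021.8 → loss $6021.8.
Total loss = $1528.3 + $3944.5 + $6021.8 = $11494.6.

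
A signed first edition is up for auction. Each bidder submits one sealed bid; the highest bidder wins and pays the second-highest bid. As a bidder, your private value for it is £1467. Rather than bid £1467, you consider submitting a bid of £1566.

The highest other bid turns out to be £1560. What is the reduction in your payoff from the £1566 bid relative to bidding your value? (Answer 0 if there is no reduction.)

Bidding your value £1467: you lose (since £1467 < £1560). Payoff £0.
Bidding £1566: you win and pay £1560. Payoff £1467 − £1560 = −£93.
The competing bid £1560 lies between your value and your inflated bid, so overbidding wins an item priced above your value.
Loss from deviating = £0 − (−£93) = £93.

£93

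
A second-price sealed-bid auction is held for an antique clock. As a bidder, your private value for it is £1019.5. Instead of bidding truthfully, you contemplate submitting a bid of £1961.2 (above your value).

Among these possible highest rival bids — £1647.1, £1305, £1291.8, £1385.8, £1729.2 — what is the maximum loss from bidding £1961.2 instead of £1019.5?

£1647.1: truthful gives £0, deviation gives −£627.6 → loss £627.6.
£1305: truthful gives £0, deviation gives −£285.5 → loss £285.5.
£1291.8: truthful gives £0, deviation gives −£272.3 → loss £272.3.
£1385.8: truthful gives £0, deviation gives −£366.3 → loss £366.3.
£1729.2: truthful gives £0, deviation gives −£709.7 → loss £709.7.
Maximum loss: £709.7.

£709.7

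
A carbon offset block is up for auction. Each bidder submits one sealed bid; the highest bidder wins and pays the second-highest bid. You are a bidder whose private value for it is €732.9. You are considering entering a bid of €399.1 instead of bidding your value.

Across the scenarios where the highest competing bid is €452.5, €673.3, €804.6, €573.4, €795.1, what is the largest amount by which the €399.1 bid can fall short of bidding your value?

€280.4

€452.5: truthful gives €280.4, deviation gives €0 → loss €280.4.
€673.3: truthful gives €59.6, deviation gives €0 → loss €59.6.
€804.6: same outcome either way → loss €0.
€573.4: truthful gives €159.5, deviation gives €0 → loss €159.5.
€795.1: same outcome either way → loss €0.
Maximum loss: €280.4.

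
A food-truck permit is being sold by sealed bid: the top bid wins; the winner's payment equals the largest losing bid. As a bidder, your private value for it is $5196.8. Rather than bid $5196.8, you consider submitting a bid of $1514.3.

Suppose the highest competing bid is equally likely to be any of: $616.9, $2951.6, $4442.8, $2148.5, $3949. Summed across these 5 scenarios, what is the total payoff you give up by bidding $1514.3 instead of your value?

$7295.3

The deviation costs you only when the competing bid falls strictly between $1514.3 and $5196.8; elsewhere both bids give the same outcome.
$616.9: outcomes coincide → loss $0.
$2951.6: truthful payoff $2245.2, deviation payoff $0 → loss $2245.2.
$4442.8: truthful payoff $754, deviation payoff $0 → loss $754.
$2148.5: truthful payoff $3048.3, deviation payoff $0 → loss $3048.3.
$3949: truthful payoff $1247.8, deviation payoff $0 → loss $1247.8.
Total loss = $2245.2 + $754 + $3048.3 + $1247.8 = $7295.3.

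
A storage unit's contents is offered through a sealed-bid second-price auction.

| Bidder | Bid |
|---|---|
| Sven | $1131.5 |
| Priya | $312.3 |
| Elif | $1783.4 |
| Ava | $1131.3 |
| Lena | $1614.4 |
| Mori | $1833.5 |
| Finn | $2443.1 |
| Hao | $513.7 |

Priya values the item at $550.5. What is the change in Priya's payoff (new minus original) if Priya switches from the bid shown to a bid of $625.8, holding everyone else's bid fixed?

The highest bid among the other bidders is $2443.1; Priya's bid doesn't change that.
Original bid $312.3: Priya is not highest (top rival bid is $2443.1); payoff $0.
Alternative bid $625.8: Priya is not highest (top rival bid is $2443.1); payoff $0.
Change in payoff = $0 − ($0) = $0.

$0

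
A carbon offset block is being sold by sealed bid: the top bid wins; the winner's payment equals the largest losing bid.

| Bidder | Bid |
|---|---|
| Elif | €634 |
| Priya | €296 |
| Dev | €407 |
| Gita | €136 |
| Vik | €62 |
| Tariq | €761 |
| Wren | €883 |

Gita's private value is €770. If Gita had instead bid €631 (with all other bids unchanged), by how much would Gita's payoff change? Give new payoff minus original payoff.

€0

The highest bid among the other bidders is €883; Gita's bid doesn't change that.
Original bid €136: Gita is not highest (top rival bid is €883); payoff €0.
Alternative bid €631: Gita is not highest (top rival bid is €883); payoff €0.
Change in payoff = €0 − (€0) = €0.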